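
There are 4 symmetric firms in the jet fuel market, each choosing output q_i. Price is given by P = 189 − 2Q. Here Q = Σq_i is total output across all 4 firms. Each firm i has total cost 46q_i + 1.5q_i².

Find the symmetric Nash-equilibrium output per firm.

A representative firm's profit is π_i = q_i(189 − 2Q) − 46q_i − 1.5q_i², with Q = q_i + Σ_{j≠i} q_j.
First-order condition: 143 − 7q_i − 2Σ_{j≠i} q_j = 0.
With identical firms, set every q_j = q: then 143 − 7q − 6q = 0, i.e. q = 143/13 = 11.

11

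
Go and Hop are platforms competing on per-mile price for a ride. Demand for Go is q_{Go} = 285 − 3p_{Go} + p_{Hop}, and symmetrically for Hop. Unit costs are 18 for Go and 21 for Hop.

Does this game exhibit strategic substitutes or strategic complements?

strategic complements

Go's profit: π = (p_{Go} − 18)(285 − 3p_{Go} + p_{Hop}).
∂π/∂p_{Go} = 339 − 6p_{Go} + p_{Hop} = 0 ⇒ p_{Go} = 56.5 + (1/6)p_{Hop}.
The best-response slope dp_{Go}/dp_{Hop} = 1/6 > 0: the reaction function is upward-sloping, so the choices are strategic complements.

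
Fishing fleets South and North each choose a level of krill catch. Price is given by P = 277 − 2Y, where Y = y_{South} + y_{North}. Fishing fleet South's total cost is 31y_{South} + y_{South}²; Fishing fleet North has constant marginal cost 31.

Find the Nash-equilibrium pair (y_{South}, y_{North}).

Fishing fleet South's profit: π = y_{South}(277 − 2(y_{South} + y_{North})) − 31y_{South} − y_{South}².
∂π/∂y_{South} = 246 − 6y_{South} − 2y_{North} = 0, so y_{South} = 41 − (1/3)y_{North}.
For North: ∂π/∂y_{North} = 246 − 4y_{North} − 2y_{South} = 0 ⇒ y_{North} = 61.5 − 0.5y_{South}.
Substituting the second reaction function into the first: y_{South} = 41 − (1/3)(61.5 − 0.5y_{South}), which gives (5/6)y_{South} = 20.5 ⇒ y_{South} = 24.6.
Then y_{North} = 61.5 − 0.5·24.6 = 49.2.

24.6, 49.2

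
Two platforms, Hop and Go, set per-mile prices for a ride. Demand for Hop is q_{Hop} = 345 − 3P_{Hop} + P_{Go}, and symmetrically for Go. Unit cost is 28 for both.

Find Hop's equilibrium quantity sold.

Hop's profit: π = (P_{Hop} − 28)(345 − 3P_{Hop} + P_{Go}).
∂π/∂P_{Hop} = 429 − 6P_{Hop} + P_{Go} = 0 ⇒ P_{Hop} = 71.5 + (1/6)P_{Go}.
Setting P_{Hop} = P_{Go} in the reaction function: P_{Hop} = 71.5 + (1/6)P_{Hop}, so P_{Hop} = 71.5 / (5/6) = 85.8.
q_{Hop} = 345 − 3·85.8 + 85.8 = 173.4.

173.4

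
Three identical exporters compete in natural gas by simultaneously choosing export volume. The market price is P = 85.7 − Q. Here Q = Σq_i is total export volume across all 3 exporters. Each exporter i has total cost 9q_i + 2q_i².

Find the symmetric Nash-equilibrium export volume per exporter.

9.5875

A representative exporter's profit is π_i = q_i(85.7 − Q) − 9q_i − 2q_i², with Q = q_i + Σ_{j≠i} q_j.
First-order condition: 76.7 − 6q_i − Σ_{j≠i} q_j = 0.
With identical exporters, set every q_j = q: then 76.7 − 6q − 2q = 0, i.e. q = 76.7/8 = 9.5875.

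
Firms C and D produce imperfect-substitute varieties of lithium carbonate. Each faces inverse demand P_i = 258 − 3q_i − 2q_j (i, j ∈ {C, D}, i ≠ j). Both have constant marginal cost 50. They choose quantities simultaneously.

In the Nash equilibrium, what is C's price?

Firm C's profit: π = q_C(258 − 3q_C − 2q_D) − 50q_C.
∂π/∂q_C = 208 − 6q_C − 2q_D = 0 ⇒ q_C = 104/3 − (1/3)q_D.
By symmetry q_D = q_C; substituting into the reaction function, (4/3)q_C = 104/3 and q_C = 26.
P_C = 258 − 3·26 − 2·26 = 128.

128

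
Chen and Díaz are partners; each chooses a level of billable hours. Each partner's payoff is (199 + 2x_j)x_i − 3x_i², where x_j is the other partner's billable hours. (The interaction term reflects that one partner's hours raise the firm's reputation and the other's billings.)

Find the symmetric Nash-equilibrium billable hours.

Chen's payoff is (199 + 2x_D)x_C − 3x_C².
∂π/∂x_C = 199 + 2x_D − 6x_C = 0, so x_C = 199/6 + (1/3)x_D.
Setting x_C = x_D in the reaction function: x_C = 199/6 + (1/3)x_C, so x_C = (199/6) / (2/3) = 49.75.

49.75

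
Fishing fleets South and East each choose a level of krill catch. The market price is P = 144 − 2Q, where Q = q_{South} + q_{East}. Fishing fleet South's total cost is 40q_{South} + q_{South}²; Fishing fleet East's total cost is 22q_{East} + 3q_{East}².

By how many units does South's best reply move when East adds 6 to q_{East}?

Fishing fleet South's profit: π = q_{South}(144 − 2(q_{South} + q_{East})) − 40q_{South} − q_{South}².
∂π/∂q_{South} = 104 − 6q_{South} − 2q_{East} = 0, so q_{South} = 52/3 − (1/3)q_{East}.
The reaction-function slope is −1/3, so a 6-unit rise in q_{East} moves q_{South} by −1/3 × 6 = −2. South's best response falls — the actions are strategic substitutes.

-2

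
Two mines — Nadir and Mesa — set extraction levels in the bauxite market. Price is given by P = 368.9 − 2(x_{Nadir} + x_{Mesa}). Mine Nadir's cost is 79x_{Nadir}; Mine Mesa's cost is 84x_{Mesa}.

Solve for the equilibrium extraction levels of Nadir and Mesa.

Mine Nadir's profit: π = x_{Nadir}(368.9 − 2(x_{Nadir} + x_{Mesa})) − 79x_{Nadir}.
∂π/∂x_{Nadir} = 289.9 − 4x_{Nadir} − 2x_{Mesa} = 0, so x_{Nadir} = 72.475 − 0.5x_{Mesa}.
By the same steps for Mesa: x_{Mesa} = 71.225 − 0.5x_{Nadir}.
Substituting the second reaction function into the first: x_{Nadir} = 72.475 − 0.5(71.225 − 0.5x_{Nadir}), which gives 0.75x_{Nadir} = 36.8625 ⇒ x_{Nadir} = 49.15.
Then x_{Mesa} = 71.225 − 0.5·49.15 = 46.65.

49.15, 46.65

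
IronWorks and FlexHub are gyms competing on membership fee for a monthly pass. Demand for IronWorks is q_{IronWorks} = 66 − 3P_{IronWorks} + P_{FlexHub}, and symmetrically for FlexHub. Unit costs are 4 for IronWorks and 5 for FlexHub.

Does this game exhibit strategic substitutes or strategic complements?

strategic complements

IronWorks's profit: π = (P_{IronWorks} − 4)(66 − 3P_{IronWorks} + P_{FlexHub}).
∂π/∂P_{IronWorks} = 78 − 6P_{IronWorks} + P_{FlexHub} = 0 ⇒ P_{IronWorks} = 13 + (1/6)P_{FlexHub}.
The best-response slope dP_{IronWorks}/dP_{FlexHub} = 1/6 > 0: the reaction function is upward-sloping, so the choices are strategic complements.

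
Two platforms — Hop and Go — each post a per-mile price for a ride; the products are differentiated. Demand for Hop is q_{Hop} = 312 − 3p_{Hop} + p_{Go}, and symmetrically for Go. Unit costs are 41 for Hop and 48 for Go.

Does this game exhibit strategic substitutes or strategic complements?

Hop's profit: π = (p_{Hop} − 41)(312 − 3p_{Hop} + p_{Go}).
∂π/∂p_{Hop} = 435 − 6p_{Hop} + p_{Go} = 0 ⇒ p_{Hop} = 72.5 + (1/6)p_{Go}.
The best-response slope dp_{Hop}/dp_{Go} = 1/6 > 0: the reaction function is upward-sloping, so the choices are strategic complements.

strategic complements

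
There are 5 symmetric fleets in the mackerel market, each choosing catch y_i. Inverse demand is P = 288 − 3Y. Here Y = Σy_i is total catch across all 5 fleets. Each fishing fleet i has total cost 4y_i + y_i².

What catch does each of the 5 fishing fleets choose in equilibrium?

14.2

A representative fishing fleet's profit is π_i = y_i(288 − 3Y) − 4y_i − y_i², with Y = y_i + Σ_{j≠i} y_j.
First-order condition: 284 − 8y_i − 3Σ_{j≠i} y_j = 0.
In a symmetric equilibrium every fishing fleet chooses the same y, so Σ_{j≠i} y_j = 4y. The condition becomes 284 − 20y = 0, giving y = 284/20 = 14.2.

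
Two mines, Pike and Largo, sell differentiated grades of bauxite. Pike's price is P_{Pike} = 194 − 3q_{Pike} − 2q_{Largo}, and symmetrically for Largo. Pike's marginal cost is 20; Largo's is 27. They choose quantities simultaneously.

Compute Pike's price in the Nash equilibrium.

86.5625

Mine Pike's profit: π = q_{Pike}(194 − 3q_{Pike} − 2q_{Largo}) − 20q_{Pike}.
∂π/∂q_{Pike} = 174 − 6q_{Pike} − 2q_{Largo} = 0 ⇒ q_{Pike} = 29 − (1/3)q_{Largo}.
Similarly q_{Largo} = 167/6 − (1/3)q_{Pike}.
Substituting the second reaction function into the first: q_{Pike} = 29 − (1/3)(167/6 − (1/3)q_{Pike}), which gives (8/9)q_{Pike} = 355/18 ⇒ q_{Pike} = 22.1875.
Then q_{Largo} = 167/6 − (1/3)·22.1875 = 20.4375.
P_{Pike} = 194 − 3·22.1875 − 2·20.4375 = 86.5625.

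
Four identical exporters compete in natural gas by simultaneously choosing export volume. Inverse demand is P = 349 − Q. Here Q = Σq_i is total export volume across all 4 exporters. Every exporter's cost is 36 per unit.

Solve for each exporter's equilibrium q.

A representative exporter's profit is π_i = q_i(349 − Q) − 36q_i, with Q = q_i + Σ_{j≠i} q_j.
First-order condition: 313 − 2q_i − Σ_{j≠i} q_j = 0.
In a symmetric equilibrium every exporter chooses the same q, so Σ_{j≠i} q_j = 3q. The condition becomes 313 − 5q = 0, giving q = 313/5 = 62.6.

62.6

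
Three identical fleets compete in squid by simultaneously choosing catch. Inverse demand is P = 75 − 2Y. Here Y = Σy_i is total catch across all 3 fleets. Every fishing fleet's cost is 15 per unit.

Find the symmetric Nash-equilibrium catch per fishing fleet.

A representative fishing fleet's profit is π_i = y_i(75 − 2Y) − 15y_i, with Y = y_i + Σ_{j≠i} y_j.
First-order condition: 60 − 4y_i − 2Σ_{j≠i} y_j = 0.
In a symmetric equilibrium every fishing fleet chooses the same y, so Σ_{j≠i} y_j = 2y. The condition becomes 60 − 8y = 0, giving y = 60/8 = 7.5.

7.5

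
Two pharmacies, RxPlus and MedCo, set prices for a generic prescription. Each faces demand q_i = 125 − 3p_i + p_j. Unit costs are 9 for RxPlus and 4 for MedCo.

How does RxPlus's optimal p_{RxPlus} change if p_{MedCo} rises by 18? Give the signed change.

3

RxPlus's profit: π = (p_{RxPlus} − 9)(125 − 3p_{RxPlus} + p_{MedCo}).
∂π/∂p_{RxPlus} = 152 − 6p_{RxPlus} + p_{MedCo} = 0 ⇒ p_{RxPlus} = 76/3 + (1/6)p_{MedCo}.
The reaction-function slope is 1/6, so an 18-unit rise in p_{MedCo} moves p_{RxPlus} by 1/6 × 18 = 3. RxPlus's best response rises — the actions are strategic complements.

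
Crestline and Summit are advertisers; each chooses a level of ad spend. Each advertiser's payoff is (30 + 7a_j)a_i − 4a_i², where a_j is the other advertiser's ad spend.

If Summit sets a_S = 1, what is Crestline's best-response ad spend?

Crestline's payoff is (30 + 7a_S)a_C − 4a_C².
∂π/∂a_C = 30 + 7a_S − 8a_C = 0, so a_C = 3.75 + 0.875a_S.
At a_S = 1: a_C = 3.75 + 0.875·1 = 4.625.

4.625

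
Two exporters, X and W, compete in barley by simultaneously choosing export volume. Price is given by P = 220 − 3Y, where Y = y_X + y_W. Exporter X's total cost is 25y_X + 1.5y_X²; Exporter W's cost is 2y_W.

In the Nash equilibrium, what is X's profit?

591.68

Exporter X's profit: π = y_X(220 − 3(y_X + y_W)) − 25y_X − 1.5y_X².
∂π/∂y_X = 195 − 9y_X − 3y_W = 0, so y_X = 65/3 − (1/3)y_W.
For W: ∂π/∂y_W = 218 − 6y_W − 3y_X = 0 ⇒ y_W = 109/3 − 0.5y_X.
Plugging y_W into X's best response: y_X = 65/3 − (1/3)(109/3 − 0.5y_X) ⇒ (5/6)y_X = 86/9, so y_X = 172/15.
Then y_W = 109/3 − 0.5·(172/15) = 30.6.
Price P = 220 − 3·(631/15) = 93.8.
X's profit: (93.8 − 25)·(172/15) − 1.5(172/15)² = 591.68.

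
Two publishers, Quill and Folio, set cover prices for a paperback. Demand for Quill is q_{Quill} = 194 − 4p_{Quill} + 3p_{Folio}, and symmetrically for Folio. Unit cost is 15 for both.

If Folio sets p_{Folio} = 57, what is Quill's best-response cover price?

Quill's profit: π = (p_{Quill} − 15)(194 − 4p_{Quill} + 3p_{Folio}).
∂π/∂p_{Quill} = 254 − 8p_{Quill} + 3p_{Folio} = 0 ⇒ p_{Quill} = 31.75 + 0.375p_{Folio}.
At p_{Folio} = 57: p_{Quill} = 31.75 + 0.375·57 = 53.125.

53.125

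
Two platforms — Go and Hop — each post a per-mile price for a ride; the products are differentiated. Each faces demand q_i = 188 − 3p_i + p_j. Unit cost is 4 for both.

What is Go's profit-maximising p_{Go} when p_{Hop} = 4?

34

Go's profit: π = (p_{Go} − 4)(188 − 3p_{Go} + p_{Hop}).
∂π/∂p_{Go} = 200 − 6p_{Go} + p_{Hop} = 0 ⇒ p_{Go} = 100/3 + (1/6)p_{Hop}.
At p_{Hop} = 4: p_{Go} = 100/3 + (1/6)·4 = 34.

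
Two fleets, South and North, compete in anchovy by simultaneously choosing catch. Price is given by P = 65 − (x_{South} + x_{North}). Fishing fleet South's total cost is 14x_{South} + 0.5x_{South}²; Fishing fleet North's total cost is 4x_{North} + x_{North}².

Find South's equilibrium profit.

Fishing fleet South's profit: π = x_{South}(65 − (x_{South} + x_{North})) − 14x_{South} − 0.5x_{South}².
∂π/∂x_{South} = 51 − 3x_{South} − x_{North} = 0, so x_{South} = 17 − (1/3)x_{North}.
For North: ∂π/∂x_{North} = 61 − 4x_{North} − x_{South} = 0 ⇒ x_{North} = 15.25 − 0.25x_{South}.
Substituting the second reaction function into the first: x_{South} = 17 − (1/3)(15.25 − 0.25x_{South}), which gives (11/12)x_{South} = 143/12 ⇒ x_{South} = 13.
Then x_{North} = 15.25 − 0.25·13 = 12.
Price P = 65 − 25 = 40.
South's profit: (40 − 14)·13 − 0.5(13)² = 253.5.

253.5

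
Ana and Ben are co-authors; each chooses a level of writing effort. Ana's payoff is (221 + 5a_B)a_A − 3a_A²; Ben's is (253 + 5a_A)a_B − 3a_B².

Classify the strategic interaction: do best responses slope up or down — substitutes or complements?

strategic complements

Expanding Ana's payoff: 221a_A + 5a_Ba_A − 3a_A².
∂π/∂a_A = 221 + 5a_B − 6a_A = 0, so a_A = 221/6 + (5/6)a_B.
The best-response slope da_A/da_B = 5/6 > 0: the reaction function is upward-sloping, so the choices are strategic complements.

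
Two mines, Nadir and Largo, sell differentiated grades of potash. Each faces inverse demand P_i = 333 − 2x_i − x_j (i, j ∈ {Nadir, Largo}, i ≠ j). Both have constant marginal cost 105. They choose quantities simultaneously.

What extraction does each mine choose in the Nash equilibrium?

Mine Nadir's profit: π = x_{Nadir}(333 − 2x_{Nadir} − x_{Largo}) − 105x_{Nadir}.
∂π/∂x_{Nadir} = 228 − 4x_{Nadir} − x_{Largo} = 0 ⇒ x_{Nadir} = 57 − 0.25x_{Largo}.
Setting x_{Nadir} = x_{Largo} in the reaction function: x_{Nadir} = 57 − 0.25x_{Nadir}, so x_{Nadir} = 57 / 1.25 = 45.6.

45.6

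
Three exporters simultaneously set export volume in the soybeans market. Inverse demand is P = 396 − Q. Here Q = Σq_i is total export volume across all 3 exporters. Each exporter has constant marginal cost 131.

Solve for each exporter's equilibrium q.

66.25

A representative exporter's profit is π_i = q_i(396 − Q) − 131q_i, with Q = q_i + Σ_{j≠i} q_j.
First-order condition: 265 − 2q_i − Σ_{j≠i} q_j = 0.
In a symmetric equilibrium every exporter chooses the same q, so Σ_{j≠i} q_j = 2q. The condition becomes 265 − 4q = 0, giving q = 265/4 = 66.25.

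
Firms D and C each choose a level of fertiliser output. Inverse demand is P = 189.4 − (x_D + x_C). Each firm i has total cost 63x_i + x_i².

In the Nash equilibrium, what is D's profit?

Firm D's profit: π = x_D(189.4 − (x_D + x_C)) − 63x_D − x_D².
∂π/∂x_D = 126.4 − 4x_D − x_C = 0, so x_D = 31.6 − 0.25x_C.
Setting x_D = x_C in the reaction function: x_D = 31.6 − 0.25x_D, so x_D = 31.6 / 1.25 = 25.28.
Price P = 189.4 − 50.56 = 138.84.
D's profit: (138.84 − 63)·25.28 − (25.28)² = 1278.1568.

1278.1568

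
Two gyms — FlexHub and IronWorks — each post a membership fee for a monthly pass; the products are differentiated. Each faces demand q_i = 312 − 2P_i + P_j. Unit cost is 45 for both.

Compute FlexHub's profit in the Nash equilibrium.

FlexHub's profit: π = (P_{FlexHub} − 45)(312 − 2P_{FlexHub} + P_{IronWorks}).
∂π/∂P_{FlexHub} = 402 − 4P_{FlexHub} + P_{IronWorks} = 0 ⇒ P_{FlexHub} = 100.5 + 0.25P_{IronWorks}.
By symmetry P_{IronWorks} = P_{FlexHub}; substituting into the reaction function, 0.75P_{FlexHub} = 100.5 and P_{FlexHub} = 134.
q_{FlexHub} = 312 − 2·134 + 134 = 178.
Profit = (134 − 45)·178 = 15842.

15842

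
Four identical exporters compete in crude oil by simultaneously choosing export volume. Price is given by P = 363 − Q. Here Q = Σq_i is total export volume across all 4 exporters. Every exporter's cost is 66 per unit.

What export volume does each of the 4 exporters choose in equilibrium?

A representative exporter's profit is π_i = q_i(363 − Q) − 66q_i, with Q = q_i + Σ_{j≠i} q_j.
First-order condition: 297 − 2q_i − Σ_{j≠i} q_j = 0.
Imposing symmetry (q_j = q for all j) turns Σ_{j≠i} q_j into 3q, so 297 = 5q and q = 59.4.

59.4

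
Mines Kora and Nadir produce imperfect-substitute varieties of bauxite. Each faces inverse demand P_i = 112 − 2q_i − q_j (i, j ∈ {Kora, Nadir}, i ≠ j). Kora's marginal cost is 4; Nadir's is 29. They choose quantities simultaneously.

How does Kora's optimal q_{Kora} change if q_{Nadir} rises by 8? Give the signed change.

Mine Kora's profit: π = q_{Kora}(112 − 2q_{Kora} − q_{Nadir}) − 4q_{Kora}.
∂π/∂q_{Kora} = 108 − 4q_{Kora} − q_{Nadir} = 0 ⇒ q_{Kora} = 27 − 0.25q_{Nadir}.
The reaction-function slope is −0.25, so an 8-unit rise in q_{Nadir} moves q_{Kora} by −0.25 × 8 = −2. Kora's best response falls — the actions are strategic substitutes.

-2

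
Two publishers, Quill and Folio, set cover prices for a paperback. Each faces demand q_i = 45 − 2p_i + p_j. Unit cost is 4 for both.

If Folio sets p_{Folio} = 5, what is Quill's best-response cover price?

Quill's profit: π = (p_{Quill} − 4)(45 − 2p_{Quill} + p_{Folio}).
∂π/∂p_{Quill} = 53 − 4p_{Quill} + p_{Folio} = 0 ⇒ p_{Quill} = 13.25 + 0.25p_{Folio}.
At p_{Folio} = 5: p_{Quill} = 13.25 + 0.25·5 = 14.5.

14.5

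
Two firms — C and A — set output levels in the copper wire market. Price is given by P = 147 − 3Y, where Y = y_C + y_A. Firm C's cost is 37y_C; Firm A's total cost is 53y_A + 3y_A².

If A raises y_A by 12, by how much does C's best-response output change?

Firm C's profit: π = y_C(147 − 3(y_C + y_A)) − 37y_C.
∂π/∂y_C = 110 − 6y_C − 3y_A = 0, so y_C = 55/3 − 0.5y_A.
The reaction-function slope is −0.5, so a 12-unit rise in y_A moves y_C by −0.5 × 12 = −6. C's best response falls — the actions are strategic substitutes.

-6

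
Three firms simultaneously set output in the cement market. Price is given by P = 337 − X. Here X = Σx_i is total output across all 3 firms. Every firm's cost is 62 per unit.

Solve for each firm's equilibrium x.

A representative firm's profit is π_i = x_i(337 − X) − 62x_i, with X = x_i + Σ_{j≠i} x_j.
First-order condition: 275 − 2x_i − Σ_{j≠i} x_j = 0.
With identical firms, set every x_j = x: then 275 − 2x − 2x = 0, i.e. x = 275/4 = 68.75.

68.75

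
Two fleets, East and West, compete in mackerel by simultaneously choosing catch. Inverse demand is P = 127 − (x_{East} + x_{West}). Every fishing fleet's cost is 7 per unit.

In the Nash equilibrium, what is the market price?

Fishing fleet East's profit: π = x_{East}(127 − (x_{East} + x_{West})) − 7x_{East}.
∂π/∂x_{East} = 120 − 2x_{East} − x_{West} = 0, so x_{East} = 60 − 0.5x_{West}.
The game is symmetric, so in equilibrium x_{West} = x_{East}: the reaction function gives 1.5x_{East} = 60, hence x_{East} = 40.
Equilibrium price: P = 127 − 80 = 47.

47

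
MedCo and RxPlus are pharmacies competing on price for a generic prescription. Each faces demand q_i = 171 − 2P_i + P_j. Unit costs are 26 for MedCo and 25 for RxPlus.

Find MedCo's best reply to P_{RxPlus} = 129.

MedCo's profit: π = (P_{MedCo} − 26)(171 − 2P_{MedCo} + P_{RxPlus}).
∂π/∂P_{MedCo} = 223 − 4P_{MedCo} + P_{RxPlus} = 0 ⇒ P_{MedCo} = 55.75 + 0.25P_{RxPlus}.
At P_{RxPlus} = 129: P_{MedCo} = 55.75 + 0.25·129 = 88.

88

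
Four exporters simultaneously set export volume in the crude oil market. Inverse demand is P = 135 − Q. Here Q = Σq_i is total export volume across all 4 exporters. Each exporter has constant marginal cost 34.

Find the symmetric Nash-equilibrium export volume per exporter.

A representative exporter's profit is π_i = q_i(135 − Q) − 34q_i, with Q = q_i + Σ_{j≠i} q_j.
First-order condition: 101 − 2q_i − Σ_{j≠i} q_j = 0.
In a symmetric equilibrium every exporter chooses the same q, so Σ_{j≠i} q_j = 3q. The condition becomes 101 − 5q = 0, giving q = 101/5 = 20.2.

20.2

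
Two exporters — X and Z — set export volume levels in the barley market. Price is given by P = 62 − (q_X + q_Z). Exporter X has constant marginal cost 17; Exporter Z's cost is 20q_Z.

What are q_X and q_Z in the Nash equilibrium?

Exporter X's profit: π = q_X(62 − (q_X + q_Z)) − 17q_X.
∂π/∂q_X = 45 − 2q_X − q_Z = 0, so q_X = 22.5 − 0.5q_Z.
By the same steps for Z: q_Z = 21 − 0.5q_X.
Solving the two reaction functions simultaneously: (1 − (−0.5)(−0.5))q_X = 22.5 − 0.5·21, so 0.75q_X = 12 and q_X = 16.
Then q_Z = 21 − 0.5·16 = 13.

16, 13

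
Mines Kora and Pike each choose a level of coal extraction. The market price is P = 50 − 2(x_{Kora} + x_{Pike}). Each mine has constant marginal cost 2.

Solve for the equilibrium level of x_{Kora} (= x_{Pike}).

8

Mine Kora's profit: π = x_{Kora}(50 − 2(x_{Kora} + x_{Pike})) − 2x_{Kora}.
∂π/∂x_{Kora} = 48 − 4x_{Kora} − 2x_{Pike} = 0, so x_{Kora} = 12 − 0.5x_{Pike}.
The game is symmetric, so in equilibrium x_{Pike} = x_{Kora}: the reaction function gives 1.5x_{Kora} = 12, hence x_{Kora} = 8.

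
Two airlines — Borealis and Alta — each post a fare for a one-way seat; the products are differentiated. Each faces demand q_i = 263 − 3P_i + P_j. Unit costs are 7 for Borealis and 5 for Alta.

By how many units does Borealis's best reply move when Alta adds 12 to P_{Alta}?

Borealis's profit: π = (P_{Borealis} − 7)(263 − 3P_{Borealis} + P_{Alta}).
∂π/∂P_{Borealis} = 284 − 6P_{Borealis} + P_{Alta} = 0 ⇒ P_{Borealis} = 142/3 + (1/6)P_{Alta}.
The reaction-function slope is 1/6, so a 12-unit rise in P_{Alta} moves P_{Borealis} by 1/6 × 12 = 2. Borealis's best response rises — the actions are strategic complements.

2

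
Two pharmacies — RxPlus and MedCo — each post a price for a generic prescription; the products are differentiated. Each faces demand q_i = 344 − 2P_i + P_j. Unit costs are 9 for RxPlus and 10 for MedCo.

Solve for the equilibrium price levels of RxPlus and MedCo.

RxPlus's profit: π = (P_{RxPlus} − 9)(344 − 2P_{RxPlus} + P_{MedCo}).
∂π/∂P_{RxPlus} = 362 − 4P_{RxPlus} + P_{MedCo} = 0 ⇒ P_{RxPlus} = 90.5 + 0.25P_{MedCo}.
Similarly P_{MedCo} = 91 + 0.25P_{RxPlus}.
Substituting the second reaction function into the first: P_{RxPlus} = 90.5 + 0.25(91 + 0.25P_{RxPlus}), which gives 0.9375P_{RxPlus} = 113.25 ⇒ P_{RxPlus} = 120.8.
Then P_{MedCo} = 91 + 0.25·120.8 = 121.2.

120.8, 121.2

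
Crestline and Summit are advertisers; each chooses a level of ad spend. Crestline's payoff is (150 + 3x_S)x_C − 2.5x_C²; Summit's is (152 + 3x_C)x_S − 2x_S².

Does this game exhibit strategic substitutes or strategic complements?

Expanding Crestline's payoff: 150x_C + 3x_Sx_C − 2.5x_C².
∂π/∂x_C = 150 + 3x_S − 5x_C = 0, so x_C = 30 + 0.6x_S.
The best-response slope dx_C/dx_S = 0.6 > 0: the reaction function is upward-sloping, so the choices are strategic complements.

strategic complements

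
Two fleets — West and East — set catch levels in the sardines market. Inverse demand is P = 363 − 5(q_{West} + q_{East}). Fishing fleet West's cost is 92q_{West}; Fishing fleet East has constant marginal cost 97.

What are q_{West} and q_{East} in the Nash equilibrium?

Fishing fleet West's profit: π = q_{West}(363 − 5(q_{West} + q_{East})) − 92q_{West}.
∂π/∂q_{West} = 271 − 10q_{West} − 5q_{East} = 0, so q_{West} = 27.1 − 0.5q_{East}.
By the same steps for East: q_{East} = 26.6 − 0.5q_{West}.
Plugging q_{East} into West's best response: q_{West} = 27.1 − 0.5(26.6 − 0.5q_{West}) ⇒ 0.75q_{West} = 13.8, so q_{West} = 18.4.
Then q_{East} = 26.6 − 0.5·18.4 = 17.4.

18.4, 17.4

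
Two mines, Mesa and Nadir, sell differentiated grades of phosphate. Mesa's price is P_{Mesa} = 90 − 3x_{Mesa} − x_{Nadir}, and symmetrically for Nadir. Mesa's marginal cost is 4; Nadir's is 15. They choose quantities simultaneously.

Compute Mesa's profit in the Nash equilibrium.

476.28

Mine Mesa's profit: π = x_{Mesa}(90 − 3x_{Mesa} − x_{Nadir}) − 4x_{Mesa}.
∂π/∂x_{Mesa} = 86 − 6x_{Mesa} − x_{Nadir} = 0 ⇒ x_{Mesa} = 43/3 − (1/6)x_{Nadir}.
Similarly x_{Nadir} = 12.5 − (1/6)x_{Mesa}.
Solving the two reaction functions simultaneously: (1 − (−1/6)(−1/6))x_{Mesa} = 43/3 − (1/6)·12.5, so (35/36)x_{Mesa} = 12.25 and x_{Mesa} = 12.6.
Then x_{Nadir} = 12.5 − (1/6)·12.6 = 10.4.
P_{Mesa} = 90 − 3·12.6 − 10.4 = 41.8.
Profit = (41.8 − 4)·12.6 = 476.28.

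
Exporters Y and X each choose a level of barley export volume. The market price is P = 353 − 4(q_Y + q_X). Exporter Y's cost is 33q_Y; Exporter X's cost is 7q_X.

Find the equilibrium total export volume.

Exporter Y's profit: π = q_Y(353 − 4(q_Y + q_X)) − 33q_Y.
∂π/∂q_Y = 320 − 8q_Y − 4q_X = 0, so q_Y = 40 − 0.5q_X.
By the same steps for X: q_X = 43.25 − 0.5q_Y.
Plugging q_X into Y's best response: q_Y = 40 − 0.5(43.25 − 0.5q_Y) ⇒ 0.75q_Y = 18.375, so q_Y = 24.5.
Then q_X = 43.25 − 0.5·24.5 = 31.
Total export volume: 24.5 + 31 = 55.5.

55.5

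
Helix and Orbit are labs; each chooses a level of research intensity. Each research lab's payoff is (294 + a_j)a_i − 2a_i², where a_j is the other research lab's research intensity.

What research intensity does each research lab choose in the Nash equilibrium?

98

Helix's payoff is (294 + a_O)a_H − 2a_H².
∂π/∂a_H = 294 + a_O − 4a_H = 0, so a_H = 73.5 + 0.25a_O.
The game is symmetric, so in equilibrium a_O = a_H: the reaction function gives 0.75a_H = 73.5, hence a_H = 98.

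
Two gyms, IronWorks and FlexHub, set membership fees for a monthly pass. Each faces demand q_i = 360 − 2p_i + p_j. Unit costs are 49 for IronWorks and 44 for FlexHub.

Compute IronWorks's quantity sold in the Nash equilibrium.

IronWorks's profit: π = (p_{IronWorks} − 49)(360 − 2p_{IronWorks} + p_{FlexHub}).
∂π/∂p_{IronWorks} = 458 − 4p_{IronWorks} + p_{FlexHub} = 0 ⇒ p_{IronWorks} = 114.5 + 0.25p_{FlexHub}.
Similarly p_{FlexHub} = 112 + 0.25p_{IronWorks}.
Solving the two reaction functions simultaneously: (1 − (0.25)(0.25))p_{IronWorks} = 114.5 + 0.25·112, so 0.9375p_{IronWorks} = 142.5 and p_{IronWorks} = 152.
Then p_{FlexHub} = 112 + 0.25·152 = 150.
q_{IronWorks} = 360 − 2·152 + 150 = 206.

206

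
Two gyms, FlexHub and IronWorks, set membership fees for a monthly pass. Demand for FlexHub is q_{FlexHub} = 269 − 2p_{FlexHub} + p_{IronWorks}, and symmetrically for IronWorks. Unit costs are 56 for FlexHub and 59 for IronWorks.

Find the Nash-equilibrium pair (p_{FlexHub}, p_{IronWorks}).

FlexHub's profit: π = (p_{FlexHub} − 56)(269 − 2p_{FlexHub} + p_{IronWorks}).
∂π/∂p_{FlexHub} = 381 − 4p_{FlexHub} + p_{IronWorks} = 0 ⇒ p_{FlexHub} = 95.25 + 0.25p_{IronWorks}.
Similarly p_{IronWorks} = 96.75 + 0.25p_{FlexHub}.
Solving the two reaction functions simultaneously: (1 − (0.25)(0.25))p_{FlexHub} = 95.25 + 0.25·96.75, so 0.9375p_{FlexHub} = 119.4375 and p_{FlexHub} = 127.4.
Then p_{IronWorks} = 96.75 + 0.25·127.4 = 128.6.

127.4, 128.6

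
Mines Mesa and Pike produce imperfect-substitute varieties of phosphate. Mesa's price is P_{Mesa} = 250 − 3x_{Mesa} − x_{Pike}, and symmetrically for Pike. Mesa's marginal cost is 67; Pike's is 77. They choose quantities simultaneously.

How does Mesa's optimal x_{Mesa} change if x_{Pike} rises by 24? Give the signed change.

-4

Mine Mesa's profit: π = x_{Mesa}(250 − 3x_{Mesa} − x_{Pike}) − 67x_{Mesa}.
∂π/∂x_{Mesa} = 183 − 6x_{Mesa} − x_{Pike} = 0 ⇒ x_{Mesa} = 30.5 − (1/6)x_{Pike}.
The reaction-function slope is −1/6, so a 24-unit rise in x_{Pike} moves x_{Mesa} by −1/6 × 24 = −4. Mesa's best response falls — the actions are strategic substitutes.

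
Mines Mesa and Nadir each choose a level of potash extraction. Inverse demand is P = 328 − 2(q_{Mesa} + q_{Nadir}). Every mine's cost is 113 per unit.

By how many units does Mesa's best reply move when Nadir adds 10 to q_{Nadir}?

-5

Mine Mesa's profit: π = q_{Mesa}(328 − 2(q_{Mesa} + q_{Nadir})) − 113q_{Mesa}.
∂π/∂q_{Mesa} = 215 − 4q_{Mesa} − 2q_{Nadir} = 0, so q_{Mesa} = 53.75 − 0.5q_{Nadir}.
The reaction-function slope is −0.5, so a 10-unit rise in q_{Nadir} moves q_{Mesa} by −0.5 × 10 = −5. Mesa's best response falls — the actions are strategic substitutes.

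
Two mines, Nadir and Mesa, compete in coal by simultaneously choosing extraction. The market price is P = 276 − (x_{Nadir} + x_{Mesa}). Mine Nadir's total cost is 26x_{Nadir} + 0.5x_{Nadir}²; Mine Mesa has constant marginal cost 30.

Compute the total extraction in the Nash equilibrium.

Mine Nadir's profit: π = x_{Nadir}(276 − (x_{Nadir} + x_{Mesa})) − 26x_{Nadir} − 0.5x_{Nadir}².
∂π/∂x_{Nadir} = 250 − 3x_{Nadir} − x_{Mesa} = 0, so x_{Nadir} = 250/3 − (1/3)x_{Mesa}.
For Mesa: ∂π/∂x_{Mesa} = 246 − 2x_{Mesa} − x_{Nadir} = 0 ⇒ x_{Mesa} = 123 − 0.5x_{Nadir}.
Substituting the second reaction function into the first: x_{Nadir} = 250/3 − (1/3)(123 − 0.5x_{Nadir}), which gives (5/6)x_{Nadir} = 127/3 ⇒ x_{Nadir} = 50.8.
Then x_{Mesa} = 123 − 0.5·50.8 = 97.6.
Total extraction: 50.8 + 97.6 = 148.4.

148.4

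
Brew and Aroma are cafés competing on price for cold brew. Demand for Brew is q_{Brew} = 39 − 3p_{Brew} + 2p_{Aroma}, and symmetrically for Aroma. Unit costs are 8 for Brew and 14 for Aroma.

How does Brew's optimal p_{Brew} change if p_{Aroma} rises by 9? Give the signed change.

Brew's profit: π = (p_{Brew} − 8)(39 − 3p_{Brew} + 2p_{Aroma}).
∂π/∂p_{Brew} = 63 − 6p_{Brew} + 2p_{Aroma} = 0 ⇒ p_{Brew} = 10.5 + (1/3)p_{Aroma}.
The reaction-function slope is 1/3, so a 9-unit rise in p_{Aroma} moves p_{Brew} by 1/3 × 9 = 3. Brew's best response rises — the actions are strategic complements.

3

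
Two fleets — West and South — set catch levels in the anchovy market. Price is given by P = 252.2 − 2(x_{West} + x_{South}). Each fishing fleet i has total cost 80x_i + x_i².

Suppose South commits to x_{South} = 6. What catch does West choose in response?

Fishing fleet West's profit: π = x_{West}(252.2 − 2(x_{West} + x_{South})) − 80x_{West} − x_{West}².
∂π/∂x_{West} = 172.2 − 6x_{West} − 2x_{South} = 0, so x_{West} = 28.7 − (1/3)x_{South}.
At x_{South} = 6: x_{West} = 28.7 − (1/3)·6 = 26.7.

26.7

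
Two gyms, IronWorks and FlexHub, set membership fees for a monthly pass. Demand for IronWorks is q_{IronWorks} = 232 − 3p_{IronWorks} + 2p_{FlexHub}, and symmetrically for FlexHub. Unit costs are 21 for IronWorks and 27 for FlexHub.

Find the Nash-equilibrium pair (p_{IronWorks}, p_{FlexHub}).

IronWorks's profit: π = (p_{IronWorks} − 21)(232 − 3p_{IronWorks} + 2p_{FlexHub}).
∂π/∂p_{IronWorks} = 295 − 6p_{IronWorks} + 2p_{FlexHub} = 0 ⇒ p_{IronWorks} = 295/6 + (1/3)p_{FlexHub}.
Similarly p_{FlexHub} = 313/6 + (1/3)p_{IronWorks}.
Plugging p_{FlexHub} into IronWorks's best response: p_{IronWorks} = 295/6 + (1/3)(313/6 + (1/3)p_{IronWorks}) ⇒ (8/9)p_{IronWorks} = 599/9, so p_{IronWorks} = 74.875.
Then p_{FlexHub} = 313/6 + (1/3)·74.875 = 77.125.

74.875, 77.125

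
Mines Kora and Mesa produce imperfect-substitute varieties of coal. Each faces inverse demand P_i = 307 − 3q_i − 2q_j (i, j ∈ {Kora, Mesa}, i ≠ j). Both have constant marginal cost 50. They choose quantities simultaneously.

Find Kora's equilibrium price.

Mine Kora's profit: π = q_{Kora}(307 − 3q_{Kora} − 2q_{Mesa}) − 50q_{Kora}.
∂π/∂q_{Kora} = 257 − 6q_{Kora} − 2q_{Mesa} = 0 ⇒ q_{Kora} = 257/6 − (1/3)q_{Mesa}.
Setting q_{Kora} = q_{Mesa} in the reaction function: q_{Kora} = 257/6 − (1/3)q_{Kora}, so q_{Kora} = (257/6) / (4/3) = 32.125.
P_{Kora} = 307 − 3·32.125 − 2·32.125 = 146.375.

146.375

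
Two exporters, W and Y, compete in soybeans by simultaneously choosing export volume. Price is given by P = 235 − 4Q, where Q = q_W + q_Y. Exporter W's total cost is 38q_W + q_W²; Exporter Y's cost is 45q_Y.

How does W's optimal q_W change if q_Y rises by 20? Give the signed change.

Exporter W's profit: π = q_W(235 − 4(q_W + q_Y)) − 38q_W − q_W².
∂π/∂q_W = 197 − 10q_W − 4q_Y = 0, so q_W = 19.7 − 0.4q_Y.
The reaction-function slope is −0.4, so a 20-unit rise in q_Y moves q_W by −0.4 × 20 = −8. W's best response falls — the actions are strategic substitutes.

-8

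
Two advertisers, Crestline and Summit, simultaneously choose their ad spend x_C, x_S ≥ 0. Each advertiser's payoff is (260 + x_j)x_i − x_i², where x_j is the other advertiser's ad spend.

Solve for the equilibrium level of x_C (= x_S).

260

Crestline's payoff is (260 + x_S)x_C − x_C².
∂π/∂x_C = 260 + x_S − 2x_C = 0, so x_C = 130 + 0.5x_S.
The game is symmetric, so in equilibrium x_S = x_C: the reaction function gives 0.5x_C = 130, hence x_C = 260.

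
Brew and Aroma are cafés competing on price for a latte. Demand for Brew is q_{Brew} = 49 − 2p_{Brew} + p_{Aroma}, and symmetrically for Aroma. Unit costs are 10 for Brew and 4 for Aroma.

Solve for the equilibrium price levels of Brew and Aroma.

Brew's profit: π = (p_{Brew} − 10)(49 − 2p_{Brew} + p_{Aroma}).
∂π/∂p_{Brew} = 69 − 4p_{Brew} + p_{Aroma} = 0 ⇒ p_{Brew} = 17.25 + 0.25p_{Aroma}.
Similarly p_{Aroma} = 14.25 + 0.25p_{Brew}.
Solving the two reaction functions simultaneously: (1 − (0.25)(0.25))p_{Brew} = 17.25 + 0.25·14.25, so 0.9375p_{Brew} = 20.8125 and p_{Brew} = 22.2.
Then p_{Aroma} = 14.25 + 0.25·22.2 = 19.8.

22.2, 19.8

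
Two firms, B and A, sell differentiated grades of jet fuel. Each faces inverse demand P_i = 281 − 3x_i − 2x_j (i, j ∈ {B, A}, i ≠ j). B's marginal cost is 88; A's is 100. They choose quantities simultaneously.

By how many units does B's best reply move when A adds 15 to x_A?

-5

Firm B's profit: π = x_B(281 − 3x_B − 2x_A) − 88x_B.
∂π/∂x_B = 193 − 6x_B − 2x_A = 0 ⇒ x_B = 193/6 − (1/3)x_A.
The reaction-function slope is −1/3, so a 15-unit rise in x_A moves x_B by −1/3 × 15 = −5. B's best response falls — the actions are strategic substitutes.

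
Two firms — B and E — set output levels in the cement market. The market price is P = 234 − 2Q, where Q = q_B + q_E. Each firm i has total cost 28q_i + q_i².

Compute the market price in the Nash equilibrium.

131

Firm B's profit: π = q_B(234 − 2(q_B + q_E)) − 28q_B − q_B².
∂π/∂q_B = 206 − 6q_B − 2q_E = 0, so q_B = 103/3 − (1/3)q_E.
Setting q_B = q_E in the reaction function: q_B = 103/3 − (1/3)q_B, so q_B = (103/3) / (4/3) = 25.75.
Equilibrium price: P = 234 − 2·51.5 = 131.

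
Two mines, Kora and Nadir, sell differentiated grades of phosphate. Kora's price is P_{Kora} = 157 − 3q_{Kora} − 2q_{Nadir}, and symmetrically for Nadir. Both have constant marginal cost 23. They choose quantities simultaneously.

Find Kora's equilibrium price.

Mine Kora's profit: π = q_{Kora}(157 − 3q_{Kora} − 2q_{Nadir}) − 23q_{Kora}.
∂π/∂q_{Kora} = 134 − 6q_{Kora} − 2q_{Nadir} = 0 ⇒ q_{Kora} = 67/3 − (1/3)q_{Nadir}.
By symmetry q_{Nadir} = q_{Kora}; substituting into the reaction function, (4/3)q_{Kora} = 67/3 and q_{Kora} = 16.75.
P_{Kora} = 157 − 3·16.75 − 2·16.75 = 73.25.

73.25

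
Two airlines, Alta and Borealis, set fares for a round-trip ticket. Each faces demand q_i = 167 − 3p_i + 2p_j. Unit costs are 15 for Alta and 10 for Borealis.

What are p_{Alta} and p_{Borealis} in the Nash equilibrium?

Alta's profit: π = (p_{Alta} − 15)(167 − 3p_{Alta} + 2p_{Borealis}).
∂π/∂p_{Alta} = 212 − 6p_{Alta} + 2p_{Borealis} = 0 ⇒ p_{Alta} = 106/3 + (1/3)p_{Borealis}.
Similarly p_{Borealis} = 197/6 + (1/3)p_{Alta}.
Plugging p_{Borealis} into Alta's best response: p_{Alta} = 106/3 + (1/3)(197/6 + (1/3)p_{Alta}) ⇒ (8/9)p_{Alta} = 833/18, so p_{Alta} = 52.0625.
Then p_{Borealis} = 197/6 + (1/3)·52.0625 = 50.1875.

52.0625, 50.1875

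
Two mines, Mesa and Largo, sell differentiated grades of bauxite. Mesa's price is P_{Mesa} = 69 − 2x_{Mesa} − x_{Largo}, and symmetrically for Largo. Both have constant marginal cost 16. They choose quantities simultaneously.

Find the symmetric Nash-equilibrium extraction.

Mine Mesa's profit: π = x_{Mesa}(69 − 2x_{Mesa} − x_{Largo}) − 16x_{Mesa}.
∂π/∂x_{Mesa} = 53 − 4x_{Mesa} − x_{Largo} = 0 ⇒ x_{Mesa} = 13.25 − 0.25x_{Largo}.
The game is symmetric, so in equilibrium x_{Largo} = x_{Mesa}: the reaction function gives 1.25x_{Mesa} = 13.25, hence x_{Mesa} = 10.6.

10.6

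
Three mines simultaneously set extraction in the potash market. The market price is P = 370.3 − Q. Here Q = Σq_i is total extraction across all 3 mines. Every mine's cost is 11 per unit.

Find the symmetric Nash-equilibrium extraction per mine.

A representative mine's profit is π_i = q_i(370.3 − Q) − 11q_i, with Q = q_i + Σ_{j≠i} q_j.
First-order condition: 359.3 − 2q_i − Σ_{j≠i} q_j = 0.
With identical mines, set every q_j = q: then 359.3 − 2q − 2q = 0, i.e. q = 359.3/4 = 89.825.

89.825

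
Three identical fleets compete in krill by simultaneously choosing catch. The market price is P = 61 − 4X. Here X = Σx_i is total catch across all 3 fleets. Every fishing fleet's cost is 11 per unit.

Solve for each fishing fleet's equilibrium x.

3.125

A representative fishing fleet's profit is π_i = x_i(61 − 4X) − 11x_i, with X = x_i + Σ_{j≠i} x_j.
First-order condition: 50 − 8x_i − 4Σ_{j≠i} x_j = 0.
In a symmetric equilibrium every fishing fleet chooses the same x, so Σ_{j≠i} x_j = 2x. The condition becomes 50 − 16x = 0, giving x = 50/16 = 3.125.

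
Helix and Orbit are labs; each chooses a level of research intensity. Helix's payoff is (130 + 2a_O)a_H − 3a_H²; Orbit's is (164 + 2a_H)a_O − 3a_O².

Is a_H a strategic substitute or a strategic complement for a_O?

Expanding Helix's payoff: 130a_H + 2a_Oa_H − 3a_H².
∂π/∂a_H = 130 + 2a_O − 6a_H = 0, so a_H = 65/3 + (1/3)a_O.
The best-response slope da_H/da_O = 1/3 > 0: the reaction function is upward-sloping, so the choices are strategic complements.

strategic complements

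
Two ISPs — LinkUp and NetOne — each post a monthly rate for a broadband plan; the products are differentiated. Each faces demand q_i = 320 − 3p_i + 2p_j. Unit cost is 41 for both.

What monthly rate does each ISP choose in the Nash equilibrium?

LinkUp's profit: π = (p_{LinkUp} − 41)(320 − 3p_{LinkUp} + 2p_{NetOne}).
∂π/∂p_{LinkUp} = 443 − 6p_{LinkUp} + 2p_{NetOne} = 0 ⇒ p_{LinkUp} = 443/6 + (1/3)p_{NetOne}.
The game is symmetric, so in equilibrium p_{NetOne} = p_{LinkUp}: the reaction function gives (2/3)p_{LinkUp} = 443/6, hence p_{LinkUp} = 110.75.

110.75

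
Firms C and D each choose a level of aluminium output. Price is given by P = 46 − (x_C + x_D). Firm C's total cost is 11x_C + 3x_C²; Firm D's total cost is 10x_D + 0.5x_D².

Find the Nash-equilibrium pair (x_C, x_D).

Firm C's profit: π = x_C(46 − (x_C + x_D)) − 11x_C − 3x_C².
∂π/∂x_C = 35 − 8x_C − x_D = 0, so x_C = 4.375 − 0.125x_D.
For D: ∂π/∂x_D = 36 − 3x_D − x_C = 0 ⇒ x_D = 12 − (1/3)x_C.
Solving the two reaction functions simultaneously: (1 − (−0.125)(−1/3))x_C = 4.375 − 0.125·12, so (23/24)x_C = 2.875 and x_C = 3.
Then x_D = 12 − (1/3)·3 = 11.

3, 11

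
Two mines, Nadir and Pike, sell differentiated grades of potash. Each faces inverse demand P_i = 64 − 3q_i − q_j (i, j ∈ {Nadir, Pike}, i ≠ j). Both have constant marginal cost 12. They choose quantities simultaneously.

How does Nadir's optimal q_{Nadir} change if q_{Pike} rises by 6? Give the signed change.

Mine Nadir's profit: π = q_{Nadir}(64 − 3q_{Nadir} − q_{Pike}) − 12q_{Nadir}.
∂π/∂q_{Nadir} = 52 − 6q_{Nadir} − q_{Pike} = 0 ⇒ q_{Nadir} = 26/3 − (1/6)q_{Pike}.
The reaction-function slope is −1/6, so a 6-unit rise in q_{Pike} moves q_{Nadir} by −1/6 × 6 = −1. Nadir's best response falls — the actions are strategic substitutes.

-1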